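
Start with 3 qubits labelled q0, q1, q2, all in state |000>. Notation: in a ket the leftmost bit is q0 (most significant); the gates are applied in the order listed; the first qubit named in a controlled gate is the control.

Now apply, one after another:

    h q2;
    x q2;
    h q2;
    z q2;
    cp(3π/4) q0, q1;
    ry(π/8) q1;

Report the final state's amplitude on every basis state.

The final amplitudes are cos(pi/16) on |000>, sin(pi/16) on |010>, and 0 on every other basis state. Key observation: steps 1-4 multiply out to the identity, so the circuit reduces to the remaining gates.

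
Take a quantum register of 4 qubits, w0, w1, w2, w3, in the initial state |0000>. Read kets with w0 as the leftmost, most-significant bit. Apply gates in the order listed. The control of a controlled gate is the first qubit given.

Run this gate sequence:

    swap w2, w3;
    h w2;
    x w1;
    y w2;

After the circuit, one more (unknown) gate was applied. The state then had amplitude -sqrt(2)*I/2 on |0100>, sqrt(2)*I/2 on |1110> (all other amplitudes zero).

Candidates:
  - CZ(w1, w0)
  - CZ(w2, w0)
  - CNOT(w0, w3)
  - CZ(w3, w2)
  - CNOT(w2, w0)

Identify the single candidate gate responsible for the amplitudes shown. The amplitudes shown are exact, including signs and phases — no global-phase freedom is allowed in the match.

The applied gate was CNOT(w2, w0).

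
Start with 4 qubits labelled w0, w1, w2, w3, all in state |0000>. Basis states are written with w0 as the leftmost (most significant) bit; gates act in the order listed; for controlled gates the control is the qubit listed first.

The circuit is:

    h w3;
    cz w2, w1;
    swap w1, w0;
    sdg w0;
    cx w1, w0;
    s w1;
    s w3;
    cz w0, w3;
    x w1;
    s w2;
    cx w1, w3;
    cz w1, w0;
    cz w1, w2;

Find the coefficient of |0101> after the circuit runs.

The final state's coefficient on |0101> equals sqrt(2)/2.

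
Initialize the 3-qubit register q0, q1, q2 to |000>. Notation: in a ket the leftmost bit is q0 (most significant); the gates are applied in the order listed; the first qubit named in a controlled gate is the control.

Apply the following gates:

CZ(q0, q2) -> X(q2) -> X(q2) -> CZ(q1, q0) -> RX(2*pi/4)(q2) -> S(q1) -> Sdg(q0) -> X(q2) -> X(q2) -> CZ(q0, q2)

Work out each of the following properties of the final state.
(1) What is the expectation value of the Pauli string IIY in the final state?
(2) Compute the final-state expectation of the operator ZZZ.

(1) In the final state, IIY has expectation -1.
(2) The observable ZZZ averages to 0.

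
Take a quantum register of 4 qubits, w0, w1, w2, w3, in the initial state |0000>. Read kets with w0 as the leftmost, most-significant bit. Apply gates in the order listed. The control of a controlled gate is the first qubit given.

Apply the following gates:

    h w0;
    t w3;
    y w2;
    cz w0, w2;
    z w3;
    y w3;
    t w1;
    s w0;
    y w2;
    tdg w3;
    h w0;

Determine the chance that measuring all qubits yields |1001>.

A full measurement returns |1001> with probability 1/2.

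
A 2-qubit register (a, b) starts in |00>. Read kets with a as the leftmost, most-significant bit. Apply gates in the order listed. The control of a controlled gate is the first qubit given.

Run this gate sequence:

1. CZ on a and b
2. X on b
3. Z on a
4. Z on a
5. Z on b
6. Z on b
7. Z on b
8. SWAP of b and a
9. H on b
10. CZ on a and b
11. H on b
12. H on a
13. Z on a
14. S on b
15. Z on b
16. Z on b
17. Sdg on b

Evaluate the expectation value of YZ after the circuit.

In the final state, YZ has expectation 0.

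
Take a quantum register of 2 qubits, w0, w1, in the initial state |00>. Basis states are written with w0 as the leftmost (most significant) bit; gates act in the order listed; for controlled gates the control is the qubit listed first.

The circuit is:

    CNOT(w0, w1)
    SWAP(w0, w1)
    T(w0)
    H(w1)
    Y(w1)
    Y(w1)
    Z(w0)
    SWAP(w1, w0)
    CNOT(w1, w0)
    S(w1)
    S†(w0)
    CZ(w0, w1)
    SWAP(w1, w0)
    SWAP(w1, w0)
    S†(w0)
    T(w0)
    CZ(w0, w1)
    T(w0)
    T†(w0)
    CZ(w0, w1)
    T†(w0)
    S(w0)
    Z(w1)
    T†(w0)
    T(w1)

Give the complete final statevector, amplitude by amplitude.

After the circuit, the state carries amplitude sqrt(2)/2 on |00>, 0 on |01>, -sqrt(2)*exp(I*pi/4)/2 on |10>, 0 on |11>. Key observation: steps 15-22 multiply out to the identity, so the circuit reduces to the remaining gates.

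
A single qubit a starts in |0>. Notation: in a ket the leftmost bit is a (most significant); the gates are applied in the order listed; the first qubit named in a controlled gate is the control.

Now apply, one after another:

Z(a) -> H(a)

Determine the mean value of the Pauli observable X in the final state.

The expectation value of X is 1.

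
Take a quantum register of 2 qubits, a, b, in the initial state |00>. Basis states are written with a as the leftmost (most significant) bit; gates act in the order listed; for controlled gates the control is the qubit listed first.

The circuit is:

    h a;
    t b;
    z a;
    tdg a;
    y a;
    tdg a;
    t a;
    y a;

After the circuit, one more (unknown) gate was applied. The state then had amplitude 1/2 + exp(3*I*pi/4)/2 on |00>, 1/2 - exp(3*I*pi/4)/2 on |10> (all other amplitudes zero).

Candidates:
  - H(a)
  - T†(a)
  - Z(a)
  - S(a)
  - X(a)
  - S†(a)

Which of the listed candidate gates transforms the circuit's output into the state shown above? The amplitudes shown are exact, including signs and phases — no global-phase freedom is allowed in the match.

It was H(a) that produced the state shown. Key observation: gates 5-8 undo each other exactly, leaving only the rest of the circuit to track.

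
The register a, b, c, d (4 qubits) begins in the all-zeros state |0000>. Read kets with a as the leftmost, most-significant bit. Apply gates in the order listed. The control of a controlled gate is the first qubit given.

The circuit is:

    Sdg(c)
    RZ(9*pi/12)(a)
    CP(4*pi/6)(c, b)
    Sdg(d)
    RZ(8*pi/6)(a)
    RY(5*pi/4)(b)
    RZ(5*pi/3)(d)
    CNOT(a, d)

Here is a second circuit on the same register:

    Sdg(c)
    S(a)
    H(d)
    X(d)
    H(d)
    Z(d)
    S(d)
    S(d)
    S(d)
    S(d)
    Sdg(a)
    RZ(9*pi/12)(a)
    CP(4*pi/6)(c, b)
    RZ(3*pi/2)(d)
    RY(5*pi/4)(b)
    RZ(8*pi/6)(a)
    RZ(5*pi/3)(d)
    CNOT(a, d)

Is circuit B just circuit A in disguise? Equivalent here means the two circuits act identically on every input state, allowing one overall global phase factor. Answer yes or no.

Yes, they are equivalent — the unitaries differ by at most a global phase.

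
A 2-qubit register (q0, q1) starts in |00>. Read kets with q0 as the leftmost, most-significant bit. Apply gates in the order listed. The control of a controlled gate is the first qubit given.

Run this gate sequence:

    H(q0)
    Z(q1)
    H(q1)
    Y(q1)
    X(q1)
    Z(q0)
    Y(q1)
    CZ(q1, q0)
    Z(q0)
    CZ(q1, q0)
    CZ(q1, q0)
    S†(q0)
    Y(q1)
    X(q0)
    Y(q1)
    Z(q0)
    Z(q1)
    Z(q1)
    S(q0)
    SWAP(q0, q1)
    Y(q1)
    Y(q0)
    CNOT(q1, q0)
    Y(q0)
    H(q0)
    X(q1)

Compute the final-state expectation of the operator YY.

In the final state, YY has expectation -1.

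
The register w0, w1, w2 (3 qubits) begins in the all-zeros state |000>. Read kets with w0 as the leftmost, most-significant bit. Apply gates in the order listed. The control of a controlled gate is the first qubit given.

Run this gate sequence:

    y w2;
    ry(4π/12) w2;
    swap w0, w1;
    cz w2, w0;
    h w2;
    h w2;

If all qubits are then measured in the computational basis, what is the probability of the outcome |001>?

The probability of measuring |001> is 3/4.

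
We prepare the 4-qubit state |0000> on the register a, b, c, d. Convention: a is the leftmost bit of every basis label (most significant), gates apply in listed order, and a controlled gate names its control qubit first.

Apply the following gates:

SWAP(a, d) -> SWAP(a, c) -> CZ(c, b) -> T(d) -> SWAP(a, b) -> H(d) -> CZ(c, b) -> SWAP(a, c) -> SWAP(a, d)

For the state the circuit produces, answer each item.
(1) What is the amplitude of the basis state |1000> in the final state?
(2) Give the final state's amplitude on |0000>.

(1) |1000> carries amplitude sqrt(2)/2 in the final state.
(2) The amplitude on |0000> is sqrt(2)/2.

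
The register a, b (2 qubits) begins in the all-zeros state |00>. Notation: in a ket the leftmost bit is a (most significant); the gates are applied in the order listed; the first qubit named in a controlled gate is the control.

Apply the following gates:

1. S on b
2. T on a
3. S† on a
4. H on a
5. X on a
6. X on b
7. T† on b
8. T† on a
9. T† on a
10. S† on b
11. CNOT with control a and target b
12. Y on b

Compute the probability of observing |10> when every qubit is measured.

The probability of measuring |10> is 0.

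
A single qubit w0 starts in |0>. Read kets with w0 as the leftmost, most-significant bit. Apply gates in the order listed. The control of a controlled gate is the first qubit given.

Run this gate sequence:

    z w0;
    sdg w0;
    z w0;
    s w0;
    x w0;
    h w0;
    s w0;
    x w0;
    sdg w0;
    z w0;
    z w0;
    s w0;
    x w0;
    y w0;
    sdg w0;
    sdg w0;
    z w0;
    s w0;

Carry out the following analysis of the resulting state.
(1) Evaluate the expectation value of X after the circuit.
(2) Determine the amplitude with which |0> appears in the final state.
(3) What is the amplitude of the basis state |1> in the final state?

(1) The expectation value of X is 1. Key observation: gates 8-13 undo each other exactly, leaving only the rest of the circuit to track.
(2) The amplitude on |0> is -sqrt(2)/2.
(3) The final state's coefficient on |1> equals -sqrt(2)/2.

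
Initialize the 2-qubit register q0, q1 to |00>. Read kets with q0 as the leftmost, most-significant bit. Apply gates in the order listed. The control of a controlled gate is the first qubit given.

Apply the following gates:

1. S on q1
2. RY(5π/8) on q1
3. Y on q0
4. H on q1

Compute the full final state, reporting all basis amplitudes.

The final amplitudes are 0 on |00>, 0 on |01>, I*cos(pi/16) on |10>, -I*sin(pi/16) on |11>.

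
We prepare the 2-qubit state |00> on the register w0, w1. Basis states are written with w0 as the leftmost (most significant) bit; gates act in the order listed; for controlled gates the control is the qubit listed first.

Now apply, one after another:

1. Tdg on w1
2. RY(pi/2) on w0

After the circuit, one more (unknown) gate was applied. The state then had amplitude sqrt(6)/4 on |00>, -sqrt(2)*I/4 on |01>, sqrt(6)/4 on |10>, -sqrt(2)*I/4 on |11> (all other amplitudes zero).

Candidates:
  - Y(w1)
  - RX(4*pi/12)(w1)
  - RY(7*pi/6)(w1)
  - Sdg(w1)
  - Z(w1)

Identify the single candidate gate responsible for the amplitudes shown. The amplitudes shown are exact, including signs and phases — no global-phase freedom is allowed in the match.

The applied gate was RX(4*pi/12)(w1).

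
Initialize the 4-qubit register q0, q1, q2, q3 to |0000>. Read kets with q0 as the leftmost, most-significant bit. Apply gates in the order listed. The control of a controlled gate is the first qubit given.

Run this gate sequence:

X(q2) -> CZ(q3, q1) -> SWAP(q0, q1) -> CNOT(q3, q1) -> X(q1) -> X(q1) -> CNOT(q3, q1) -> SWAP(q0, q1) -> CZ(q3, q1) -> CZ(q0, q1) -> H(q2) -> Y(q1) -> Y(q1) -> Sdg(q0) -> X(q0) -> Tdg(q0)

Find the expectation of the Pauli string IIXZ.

The expectation value of IIXZ is -1. Key observation: gates 2-9 undo each other exactly, leaving only the rest of the circuit to track.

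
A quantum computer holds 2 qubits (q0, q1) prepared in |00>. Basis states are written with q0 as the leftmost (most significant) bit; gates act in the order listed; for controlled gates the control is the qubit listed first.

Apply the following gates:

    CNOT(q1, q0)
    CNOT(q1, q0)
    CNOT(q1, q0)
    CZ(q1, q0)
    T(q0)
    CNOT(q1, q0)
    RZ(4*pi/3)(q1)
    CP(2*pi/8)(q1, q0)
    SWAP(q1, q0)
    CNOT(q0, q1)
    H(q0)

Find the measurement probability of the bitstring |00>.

Outcome |00> occurs with probability 1/2. Key observation: gates 2-3 undo each other exactly, leaving only the rest of the circuit to track.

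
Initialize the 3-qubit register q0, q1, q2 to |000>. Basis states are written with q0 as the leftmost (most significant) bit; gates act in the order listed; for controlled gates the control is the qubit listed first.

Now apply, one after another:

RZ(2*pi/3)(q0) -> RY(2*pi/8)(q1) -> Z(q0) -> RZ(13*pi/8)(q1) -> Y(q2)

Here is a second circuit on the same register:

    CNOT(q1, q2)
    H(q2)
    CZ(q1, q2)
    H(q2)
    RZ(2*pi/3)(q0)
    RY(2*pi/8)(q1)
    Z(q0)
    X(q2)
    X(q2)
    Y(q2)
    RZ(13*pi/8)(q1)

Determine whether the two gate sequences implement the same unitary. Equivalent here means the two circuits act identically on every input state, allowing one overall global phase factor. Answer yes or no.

Yes, they are equivalent — the unitaries differ by at most a global phase.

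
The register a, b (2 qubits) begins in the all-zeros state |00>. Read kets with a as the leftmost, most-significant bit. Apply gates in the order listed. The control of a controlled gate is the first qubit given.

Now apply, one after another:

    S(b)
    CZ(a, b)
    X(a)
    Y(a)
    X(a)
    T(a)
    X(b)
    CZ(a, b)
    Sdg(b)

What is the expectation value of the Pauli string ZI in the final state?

The expectation value of ZI is -1.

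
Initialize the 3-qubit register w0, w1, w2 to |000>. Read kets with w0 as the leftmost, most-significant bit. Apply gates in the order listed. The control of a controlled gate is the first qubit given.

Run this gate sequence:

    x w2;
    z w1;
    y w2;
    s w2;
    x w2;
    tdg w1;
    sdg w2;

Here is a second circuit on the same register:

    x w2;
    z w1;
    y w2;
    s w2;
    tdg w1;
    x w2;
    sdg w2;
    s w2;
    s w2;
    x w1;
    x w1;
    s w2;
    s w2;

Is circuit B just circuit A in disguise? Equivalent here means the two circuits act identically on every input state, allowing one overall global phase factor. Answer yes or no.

Yes — the two circuits implement the same unitary up to a global phase.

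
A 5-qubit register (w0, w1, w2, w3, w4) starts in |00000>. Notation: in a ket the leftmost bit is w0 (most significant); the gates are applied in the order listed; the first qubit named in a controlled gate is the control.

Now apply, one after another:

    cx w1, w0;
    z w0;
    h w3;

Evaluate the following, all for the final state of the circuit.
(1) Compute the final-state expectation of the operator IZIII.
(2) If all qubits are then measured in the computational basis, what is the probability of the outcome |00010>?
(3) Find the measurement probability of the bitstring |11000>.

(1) In the final state, IZIII has expectation 1.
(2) The probability of measuring |00010> is 1/2.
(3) The probability of measuring |11000> is 0.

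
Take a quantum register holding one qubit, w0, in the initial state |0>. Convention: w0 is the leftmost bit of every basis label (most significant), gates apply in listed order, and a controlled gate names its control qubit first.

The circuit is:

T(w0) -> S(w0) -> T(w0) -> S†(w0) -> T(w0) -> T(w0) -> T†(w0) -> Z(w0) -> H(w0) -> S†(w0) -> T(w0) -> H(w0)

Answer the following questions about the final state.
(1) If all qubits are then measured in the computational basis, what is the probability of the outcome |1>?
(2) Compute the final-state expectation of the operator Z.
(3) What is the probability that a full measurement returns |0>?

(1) Outcome |1> occurs with probability 1/2 - sqrt(2)/4.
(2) The observable Z averages to sqrt(2)/2.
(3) The probability of measuring |0> is sqrt(2)/4 + 1/2.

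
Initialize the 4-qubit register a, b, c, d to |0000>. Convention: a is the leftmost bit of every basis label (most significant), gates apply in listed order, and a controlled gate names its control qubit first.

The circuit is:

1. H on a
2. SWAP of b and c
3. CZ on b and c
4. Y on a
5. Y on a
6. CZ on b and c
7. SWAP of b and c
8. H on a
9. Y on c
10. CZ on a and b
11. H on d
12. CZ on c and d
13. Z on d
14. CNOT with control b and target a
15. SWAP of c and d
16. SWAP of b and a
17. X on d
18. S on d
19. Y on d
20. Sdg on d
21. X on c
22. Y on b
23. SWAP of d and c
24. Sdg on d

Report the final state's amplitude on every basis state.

After the circuit, the state carries amplitude -sqrt(2)/2 on |0110>, sqrt(2)*I/2 on |0111>, and 0 on every other basis state.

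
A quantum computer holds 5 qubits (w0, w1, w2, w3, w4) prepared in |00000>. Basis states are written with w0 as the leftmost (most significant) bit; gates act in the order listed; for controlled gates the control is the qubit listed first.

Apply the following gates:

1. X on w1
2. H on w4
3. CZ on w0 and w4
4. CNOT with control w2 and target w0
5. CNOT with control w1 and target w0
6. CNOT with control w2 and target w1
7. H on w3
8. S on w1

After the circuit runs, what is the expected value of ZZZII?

In the final state, ZZZII has expectation 1.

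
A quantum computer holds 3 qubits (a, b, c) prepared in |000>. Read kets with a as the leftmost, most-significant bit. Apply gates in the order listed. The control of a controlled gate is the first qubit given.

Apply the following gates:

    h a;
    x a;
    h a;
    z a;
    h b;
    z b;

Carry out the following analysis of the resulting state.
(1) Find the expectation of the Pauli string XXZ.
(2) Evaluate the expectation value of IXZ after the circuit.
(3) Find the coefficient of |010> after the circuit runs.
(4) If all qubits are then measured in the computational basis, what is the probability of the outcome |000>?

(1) The observable XXZ averages to 0. Key observation: gates 1-4 undo each other exactly, leaving only the rest of the circuit to track.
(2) The expectation value of IXZ is -1.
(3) |010> carries amplitude -sqrt(2)/2 in the final state.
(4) The probability of measuring |000> is 1/2.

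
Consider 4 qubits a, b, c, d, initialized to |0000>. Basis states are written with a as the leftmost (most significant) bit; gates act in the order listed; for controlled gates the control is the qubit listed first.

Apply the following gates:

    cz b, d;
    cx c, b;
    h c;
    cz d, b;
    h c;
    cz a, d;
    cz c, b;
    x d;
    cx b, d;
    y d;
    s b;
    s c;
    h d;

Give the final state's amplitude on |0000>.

|0000> carries amplitude -sqrt(2)*I/2 in the final state.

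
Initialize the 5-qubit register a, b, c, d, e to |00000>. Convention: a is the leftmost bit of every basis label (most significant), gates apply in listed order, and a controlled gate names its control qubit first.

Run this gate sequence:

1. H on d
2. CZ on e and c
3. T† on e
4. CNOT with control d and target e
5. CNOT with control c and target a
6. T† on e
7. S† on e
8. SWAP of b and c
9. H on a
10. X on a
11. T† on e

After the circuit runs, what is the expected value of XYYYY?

In the final state, XYYYY has expectation 0.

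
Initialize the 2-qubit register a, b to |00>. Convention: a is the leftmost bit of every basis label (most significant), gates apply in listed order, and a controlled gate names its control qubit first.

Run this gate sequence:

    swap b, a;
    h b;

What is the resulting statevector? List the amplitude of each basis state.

The final amplitudes are sqrt(2)/2 on |00>, sqrt(2)/2 on |01>, 0 on |10>, 0 on |11>.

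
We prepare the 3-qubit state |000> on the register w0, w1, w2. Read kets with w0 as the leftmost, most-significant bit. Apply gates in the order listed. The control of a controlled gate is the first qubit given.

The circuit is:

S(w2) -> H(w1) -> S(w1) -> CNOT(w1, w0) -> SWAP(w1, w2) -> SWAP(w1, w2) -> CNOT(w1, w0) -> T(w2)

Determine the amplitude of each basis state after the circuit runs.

The final amplitudes are sqrt(2)/2 on |000>, sqrt(2)*I/2 on |010>, and 0 on every other basis state.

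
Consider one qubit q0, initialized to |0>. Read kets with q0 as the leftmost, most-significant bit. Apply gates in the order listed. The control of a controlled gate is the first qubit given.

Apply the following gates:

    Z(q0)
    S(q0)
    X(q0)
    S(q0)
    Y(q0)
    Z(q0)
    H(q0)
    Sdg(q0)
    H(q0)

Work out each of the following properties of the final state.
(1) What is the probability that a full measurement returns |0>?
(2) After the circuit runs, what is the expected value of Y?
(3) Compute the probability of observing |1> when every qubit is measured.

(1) A full measurement returns |0> with probability 1/2.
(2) The observable Y averages to 1.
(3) The probability of measuring |1> is 1/2.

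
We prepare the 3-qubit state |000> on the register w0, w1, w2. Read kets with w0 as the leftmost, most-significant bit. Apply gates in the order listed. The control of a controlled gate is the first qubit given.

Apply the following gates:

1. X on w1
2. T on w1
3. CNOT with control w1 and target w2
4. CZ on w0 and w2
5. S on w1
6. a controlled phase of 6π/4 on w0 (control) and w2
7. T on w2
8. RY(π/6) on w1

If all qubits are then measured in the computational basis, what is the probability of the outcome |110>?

Outcome |110> occurs with probability 0.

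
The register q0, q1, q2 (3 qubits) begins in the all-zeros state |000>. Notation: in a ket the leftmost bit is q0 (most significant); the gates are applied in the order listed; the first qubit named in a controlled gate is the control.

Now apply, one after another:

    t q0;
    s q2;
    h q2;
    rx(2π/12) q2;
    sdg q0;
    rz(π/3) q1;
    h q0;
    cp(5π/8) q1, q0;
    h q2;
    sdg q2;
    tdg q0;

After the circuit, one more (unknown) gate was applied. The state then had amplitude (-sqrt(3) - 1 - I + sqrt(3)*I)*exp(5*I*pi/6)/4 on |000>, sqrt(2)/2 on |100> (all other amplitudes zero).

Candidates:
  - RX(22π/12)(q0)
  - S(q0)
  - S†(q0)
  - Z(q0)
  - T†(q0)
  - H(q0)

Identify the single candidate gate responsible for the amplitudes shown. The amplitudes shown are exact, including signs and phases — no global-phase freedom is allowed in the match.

The applied gate was S(q0).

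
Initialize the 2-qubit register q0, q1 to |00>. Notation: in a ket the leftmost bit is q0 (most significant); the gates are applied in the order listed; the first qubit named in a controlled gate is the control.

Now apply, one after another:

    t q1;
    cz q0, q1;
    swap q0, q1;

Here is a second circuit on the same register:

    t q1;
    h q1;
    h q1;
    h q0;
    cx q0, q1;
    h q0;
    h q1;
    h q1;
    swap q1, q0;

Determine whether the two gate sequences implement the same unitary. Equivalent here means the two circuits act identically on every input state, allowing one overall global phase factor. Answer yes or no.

No — the two circuits implement different unitaries, even allowing a global phase.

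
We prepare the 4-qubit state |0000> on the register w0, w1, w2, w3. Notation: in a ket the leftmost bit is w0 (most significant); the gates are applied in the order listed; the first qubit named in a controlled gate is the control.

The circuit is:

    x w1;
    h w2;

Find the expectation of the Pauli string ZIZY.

The observable ZIZY averages to 0.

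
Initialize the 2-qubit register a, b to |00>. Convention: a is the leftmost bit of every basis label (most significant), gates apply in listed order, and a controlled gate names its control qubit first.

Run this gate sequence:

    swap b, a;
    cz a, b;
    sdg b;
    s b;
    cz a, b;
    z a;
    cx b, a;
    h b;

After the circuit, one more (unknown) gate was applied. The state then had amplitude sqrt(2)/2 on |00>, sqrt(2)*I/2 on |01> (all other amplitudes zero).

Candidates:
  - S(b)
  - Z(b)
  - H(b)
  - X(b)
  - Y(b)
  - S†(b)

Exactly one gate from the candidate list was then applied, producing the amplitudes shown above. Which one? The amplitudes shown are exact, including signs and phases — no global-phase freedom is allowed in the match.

It was S(b) that produced the state shown. Key observation: steps 2-5 multiply out to the identity, so the circuit reduces to the remaining gates.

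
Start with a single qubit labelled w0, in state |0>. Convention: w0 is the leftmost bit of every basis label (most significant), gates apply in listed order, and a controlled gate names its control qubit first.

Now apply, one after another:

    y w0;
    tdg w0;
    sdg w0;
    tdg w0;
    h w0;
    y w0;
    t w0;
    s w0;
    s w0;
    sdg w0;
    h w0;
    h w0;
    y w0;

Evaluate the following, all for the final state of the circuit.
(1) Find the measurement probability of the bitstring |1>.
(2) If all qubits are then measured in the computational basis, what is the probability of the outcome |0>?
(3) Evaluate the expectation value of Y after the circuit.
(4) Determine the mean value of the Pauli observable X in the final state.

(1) A full measurement returns |1> with probability 1/2.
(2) Outcome |0> occurs with probability 1/2.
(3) The expectation value of Y is sqrt(2)/2.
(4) In the final state, X has expectation sqrt(2)/2.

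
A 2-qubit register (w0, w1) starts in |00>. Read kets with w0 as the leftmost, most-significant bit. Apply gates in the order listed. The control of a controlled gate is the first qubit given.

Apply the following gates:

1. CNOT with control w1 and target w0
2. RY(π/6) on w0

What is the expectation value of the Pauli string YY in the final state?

The observable YY averages to 0.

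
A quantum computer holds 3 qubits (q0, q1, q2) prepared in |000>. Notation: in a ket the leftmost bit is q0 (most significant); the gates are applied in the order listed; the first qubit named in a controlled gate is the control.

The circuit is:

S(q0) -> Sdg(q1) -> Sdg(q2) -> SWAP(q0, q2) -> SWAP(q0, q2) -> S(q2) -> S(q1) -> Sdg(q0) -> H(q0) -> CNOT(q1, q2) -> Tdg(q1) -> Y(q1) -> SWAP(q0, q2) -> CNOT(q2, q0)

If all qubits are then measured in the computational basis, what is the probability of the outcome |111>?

A full measurement returns |111> with probability 1/2. Key observation: gates 1-8 undo each other exactly, leaving only the rest of the circuit to track.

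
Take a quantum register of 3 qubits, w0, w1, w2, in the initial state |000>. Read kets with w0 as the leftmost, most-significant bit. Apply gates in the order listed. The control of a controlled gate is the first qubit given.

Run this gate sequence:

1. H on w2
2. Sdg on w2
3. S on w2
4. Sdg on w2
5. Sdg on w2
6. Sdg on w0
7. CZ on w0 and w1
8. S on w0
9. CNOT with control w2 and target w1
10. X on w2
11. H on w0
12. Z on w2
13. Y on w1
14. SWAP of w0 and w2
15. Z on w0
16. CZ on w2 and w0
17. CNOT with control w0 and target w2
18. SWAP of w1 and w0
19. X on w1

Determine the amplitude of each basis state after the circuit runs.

The resulting statevector has amplitude 0 on |000>, 0 on |001>, I/2 on |010>, I/2 on |011>, -I/2 on |100>, I/2 on |101>, 0 on |110>, 0 on |111>.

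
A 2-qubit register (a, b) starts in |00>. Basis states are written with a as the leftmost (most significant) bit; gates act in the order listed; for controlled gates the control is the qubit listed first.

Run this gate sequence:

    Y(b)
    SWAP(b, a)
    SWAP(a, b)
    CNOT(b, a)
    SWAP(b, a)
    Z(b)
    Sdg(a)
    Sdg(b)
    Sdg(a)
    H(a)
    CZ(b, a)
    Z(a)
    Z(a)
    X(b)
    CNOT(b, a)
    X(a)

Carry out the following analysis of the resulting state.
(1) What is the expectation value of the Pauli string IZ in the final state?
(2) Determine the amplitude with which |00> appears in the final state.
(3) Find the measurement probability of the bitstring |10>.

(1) In the final state, IZ has expectation 1.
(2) The amplitude on |00> is sqrt(2)/2.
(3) A full measurement returns |10> with probability 1/2.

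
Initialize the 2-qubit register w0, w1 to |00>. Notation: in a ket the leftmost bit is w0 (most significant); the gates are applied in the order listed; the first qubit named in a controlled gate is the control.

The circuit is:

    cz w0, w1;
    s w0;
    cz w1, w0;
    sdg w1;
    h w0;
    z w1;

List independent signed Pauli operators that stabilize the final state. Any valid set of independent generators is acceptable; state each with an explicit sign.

The stabilizer group can be generated by +XI, +IZ, among other valid generating sets.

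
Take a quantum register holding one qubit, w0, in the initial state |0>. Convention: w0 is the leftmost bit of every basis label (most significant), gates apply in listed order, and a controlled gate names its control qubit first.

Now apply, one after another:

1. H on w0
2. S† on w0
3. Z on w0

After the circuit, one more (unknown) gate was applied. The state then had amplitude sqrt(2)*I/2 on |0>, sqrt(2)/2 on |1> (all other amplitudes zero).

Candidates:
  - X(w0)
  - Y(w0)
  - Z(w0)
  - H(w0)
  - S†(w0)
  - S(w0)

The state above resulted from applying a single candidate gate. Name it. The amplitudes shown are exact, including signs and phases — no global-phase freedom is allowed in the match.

The applied gate was X(w0).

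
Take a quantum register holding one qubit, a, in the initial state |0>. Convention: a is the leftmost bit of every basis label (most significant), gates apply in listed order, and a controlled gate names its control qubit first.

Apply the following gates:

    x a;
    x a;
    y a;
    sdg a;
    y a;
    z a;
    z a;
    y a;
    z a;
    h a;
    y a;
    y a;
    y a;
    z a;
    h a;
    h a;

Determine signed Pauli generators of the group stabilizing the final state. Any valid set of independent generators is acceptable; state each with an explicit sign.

The stabilizer group can be generated by -X, among other valid generating sets.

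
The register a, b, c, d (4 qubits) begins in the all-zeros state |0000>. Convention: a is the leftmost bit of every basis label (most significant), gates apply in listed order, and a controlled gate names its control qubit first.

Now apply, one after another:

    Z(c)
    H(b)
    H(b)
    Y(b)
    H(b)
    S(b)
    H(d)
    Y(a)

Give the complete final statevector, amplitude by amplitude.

After the circuit, the state carries amplitude -1/2 on |1000>, -1/2 on |1001>, I/2 on |1100>, I/2 on |1101>, and 0 on every other basis state. Key observation: the block from step 2 through step 3 cancels to the identity and can be dropped.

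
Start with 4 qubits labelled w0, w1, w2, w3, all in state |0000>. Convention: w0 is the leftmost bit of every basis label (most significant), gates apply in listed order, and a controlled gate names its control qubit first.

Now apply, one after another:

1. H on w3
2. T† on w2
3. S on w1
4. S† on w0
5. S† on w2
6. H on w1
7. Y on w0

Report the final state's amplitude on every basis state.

After the circuit, the state carries amplitude I/2 on |1000>, I/2 on |1001>, I/2 on |1100>, I/2 on |1101>, and 0 on every other basis state.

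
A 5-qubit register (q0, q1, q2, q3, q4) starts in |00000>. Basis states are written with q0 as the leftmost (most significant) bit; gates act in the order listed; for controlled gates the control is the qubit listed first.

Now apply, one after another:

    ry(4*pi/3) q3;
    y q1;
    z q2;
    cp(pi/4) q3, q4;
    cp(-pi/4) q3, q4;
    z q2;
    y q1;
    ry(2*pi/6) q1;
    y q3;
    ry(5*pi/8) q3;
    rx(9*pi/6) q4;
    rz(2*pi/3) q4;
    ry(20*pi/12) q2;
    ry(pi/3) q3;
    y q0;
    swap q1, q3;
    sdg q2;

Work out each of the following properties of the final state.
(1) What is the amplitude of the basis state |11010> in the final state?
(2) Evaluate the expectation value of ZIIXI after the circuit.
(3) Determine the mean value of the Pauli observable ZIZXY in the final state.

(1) The amplitude on |11010> is 3*sqrt(2)*exp(-I*pi/3)*cos(5*pi/16)/16 + sqrt(6)*exp(-I*pi/3)*sin(5*pi/16)/16. Key observation: the block from step 2 through step 7 cancels to the identity and can be dropped.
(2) In the final state, ZIIXI has expectation -sqrt(3)/2.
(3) In the final state, ZIZXY has expectation sqrt(3)/8.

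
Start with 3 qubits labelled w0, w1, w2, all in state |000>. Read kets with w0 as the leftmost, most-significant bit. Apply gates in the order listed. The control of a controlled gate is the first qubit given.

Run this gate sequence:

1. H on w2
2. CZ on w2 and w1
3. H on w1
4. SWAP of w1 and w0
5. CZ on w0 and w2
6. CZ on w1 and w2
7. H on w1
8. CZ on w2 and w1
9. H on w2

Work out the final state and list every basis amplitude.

The final amplitudes are 1/2 on |000>, 0 on |001>, 0 on |010>, 1/2 on |011>, 0 on |100>, 1/2 on |101>, 1/2 on |110>, 0 on |111>.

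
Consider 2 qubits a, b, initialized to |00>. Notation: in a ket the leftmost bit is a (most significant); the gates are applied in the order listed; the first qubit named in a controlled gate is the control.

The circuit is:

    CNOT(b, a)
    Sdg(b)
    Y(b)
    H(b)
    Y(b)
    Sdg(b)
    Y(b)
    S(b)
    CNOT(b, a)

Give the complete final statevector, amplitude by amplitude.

The resulting statevector has amplitude sqrt(2)/2 on |00>, 0 on |01>, 0 on |10>, sqrt(2)/2 on |11>.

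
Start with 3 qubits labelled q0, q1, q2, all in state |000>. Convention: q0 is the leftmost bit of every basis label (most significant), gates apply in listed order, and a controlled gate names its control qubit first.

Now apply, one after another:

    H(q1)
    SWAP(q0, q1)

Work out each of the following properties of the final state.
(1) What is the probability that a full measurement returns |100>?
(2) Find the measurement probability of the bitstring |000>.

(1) A full measurement returns |100> with probability 1/2.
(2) Outcome |000> occurs with probability 1/2.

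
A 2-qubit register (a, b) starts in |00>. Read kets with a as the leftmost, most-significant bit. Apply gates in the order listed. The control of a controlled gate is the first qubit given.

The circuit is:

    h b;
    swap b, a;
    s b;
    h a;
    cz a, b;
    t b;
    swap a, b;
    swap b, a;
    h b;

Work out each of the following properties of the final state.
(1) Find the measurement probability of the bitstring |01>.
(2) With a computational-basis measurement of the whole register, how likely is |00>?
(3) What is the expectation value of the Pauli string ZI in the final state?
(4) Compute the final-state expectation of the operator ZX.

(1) The probability of measuring |01> is 1/2.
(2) The probability of measuring |00> is 1/2.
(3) In the final state, ZI has expectation 1.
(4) The observable ZX averages to 1.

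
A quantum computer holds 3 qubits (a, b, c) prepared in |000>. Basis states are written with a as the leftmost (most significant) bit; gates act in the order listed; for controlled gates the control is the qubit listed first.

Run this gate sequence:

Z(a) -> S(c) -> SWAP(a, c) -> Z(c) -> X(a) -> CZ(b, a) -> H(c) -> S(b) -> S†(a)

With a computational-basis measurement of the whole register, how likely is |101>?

A full measurement returns |101> with probability 1/2.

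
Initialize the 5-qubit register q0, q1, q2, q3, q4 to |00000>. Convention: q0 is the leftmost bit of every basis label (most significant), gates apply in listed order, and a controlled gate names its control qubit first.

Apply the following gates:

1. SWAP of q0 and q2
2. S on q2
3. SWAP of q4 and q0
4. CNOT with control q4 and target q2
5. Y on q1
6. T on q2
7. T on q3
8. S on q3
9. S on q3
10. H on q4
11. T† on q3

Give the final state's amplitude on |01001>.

The final state's coefficient on |01001> equals sqrt(2)*I/2.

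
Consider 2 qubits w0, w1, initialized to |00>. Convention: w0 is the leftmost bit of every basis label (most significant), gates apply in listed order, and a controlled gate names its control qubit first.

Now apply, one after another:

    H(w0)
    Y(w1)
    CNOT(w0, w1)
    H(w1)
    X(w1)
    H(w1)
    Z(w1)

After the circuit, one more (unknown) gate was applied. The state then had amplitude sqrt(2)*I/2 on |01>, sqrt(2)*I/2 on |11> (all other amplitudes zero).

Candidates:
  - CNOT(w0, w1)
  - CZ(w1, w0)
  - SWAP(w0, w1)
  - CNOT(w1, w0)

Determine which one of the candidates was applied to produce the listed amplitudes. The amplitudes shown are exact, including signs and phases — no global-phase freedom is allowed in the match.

The unique candidate consistent with the amplitudes is CNOT(w0, w1). Key observation: the block from step 4 through step 7 cancels to the identity and can be dropped.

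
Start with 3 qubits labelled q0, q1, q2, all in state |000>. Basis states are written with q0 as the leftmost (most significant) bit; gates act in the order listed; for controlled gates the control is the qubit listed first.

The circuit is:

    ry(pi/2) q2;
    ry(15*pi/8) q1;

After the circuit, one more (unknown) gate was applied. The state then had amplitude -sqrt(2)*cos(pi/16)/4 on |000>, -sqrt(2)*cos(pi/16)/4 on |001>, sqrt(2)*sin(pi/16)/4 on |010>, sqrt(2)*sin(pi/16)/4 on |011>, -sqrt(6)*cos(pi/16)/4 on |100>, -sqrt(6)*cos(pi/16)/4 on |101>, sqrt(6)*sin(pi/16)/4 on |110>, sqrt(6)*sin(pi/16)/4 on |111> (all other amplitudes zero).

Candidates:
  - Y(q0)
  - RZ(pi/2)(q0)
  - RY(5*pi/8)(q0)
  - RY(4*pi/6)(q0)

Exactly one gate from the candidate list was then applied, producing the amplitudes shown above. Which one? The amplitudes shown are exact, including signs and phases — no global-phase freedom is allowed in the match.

It was RY(4*pi/6)(q0) that produced the state shown.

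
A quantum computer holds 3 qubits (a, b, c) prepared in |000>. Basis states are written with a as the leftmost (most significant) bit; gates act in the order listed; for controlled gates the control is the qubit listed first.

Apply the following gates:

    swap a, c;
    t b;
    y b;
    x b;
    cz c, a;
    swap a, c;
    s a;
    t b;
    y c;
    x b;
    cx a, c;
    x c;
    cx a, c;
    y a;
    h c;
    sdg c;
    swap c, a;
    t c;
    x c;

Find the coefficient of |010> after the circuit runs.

The amplitude on |010> is -sqrt(2)*exp(3*I*pi/4)/2.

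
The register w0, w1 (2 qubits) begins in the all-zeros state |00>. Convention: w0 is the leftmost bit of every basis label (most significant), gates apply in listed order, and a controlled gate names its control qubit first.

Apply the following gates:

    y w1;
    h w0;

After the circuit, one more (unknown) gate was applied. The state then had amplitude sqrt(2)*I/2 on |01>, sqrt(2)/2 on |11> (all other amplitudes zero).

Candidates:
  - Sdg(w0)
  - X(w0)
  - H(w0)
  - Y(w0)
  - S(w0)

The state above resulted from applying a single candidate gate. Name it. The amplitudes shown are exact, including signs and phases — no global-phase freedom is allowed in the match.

The applied gate was Sdg(w0).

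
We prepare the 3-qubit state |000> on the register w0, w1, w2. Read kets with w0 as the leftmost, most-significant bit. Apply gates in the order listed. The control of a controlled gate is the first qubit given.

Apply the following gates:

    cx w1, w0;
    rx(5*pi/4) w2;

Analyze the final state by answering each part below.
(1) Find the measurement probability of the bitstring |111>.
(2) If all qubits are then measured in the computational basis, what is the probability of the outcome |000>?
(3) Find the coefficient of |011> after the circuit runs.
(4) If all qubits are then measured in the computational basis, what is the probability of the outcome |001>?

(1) A full measurement returns |111> with probability 0.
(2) Outcome |000> occurs with probability 1/2 - sqrt(2)/4.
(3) |011> carries amplitude 0 in the final state.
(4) A full measurement returns |001> with probability sqrt(2)/4 + 1/2.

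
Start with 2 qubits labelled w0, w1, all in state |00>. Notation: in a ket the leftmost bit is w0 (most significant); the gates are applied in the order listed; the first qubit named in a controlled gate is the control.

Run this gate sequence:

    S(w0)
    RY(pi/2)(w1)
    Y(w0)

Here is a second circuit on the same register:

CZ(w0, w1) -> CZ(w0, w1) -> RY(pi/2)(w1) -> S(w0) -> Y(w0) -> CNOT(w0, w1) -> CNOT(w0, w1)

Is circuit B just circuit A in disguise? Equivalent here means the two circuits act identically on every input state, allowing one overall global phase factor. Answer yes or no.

Yes — the two circuits implement the same unitary up to a global phase.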